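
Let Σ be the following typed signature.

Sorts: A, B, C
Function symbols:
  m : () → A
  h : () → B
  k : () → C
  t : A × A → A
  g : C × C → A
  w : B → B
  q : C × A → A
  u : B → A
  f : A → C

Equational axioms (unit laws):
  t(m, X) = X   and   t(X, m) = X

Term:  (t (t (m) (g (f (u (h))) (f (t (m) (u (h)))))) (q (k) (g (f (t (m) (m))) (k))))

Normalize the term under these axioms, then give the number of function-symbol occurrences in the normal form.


1. (t (t (m) (g (f (u (h))) (f (t (m) (u (h)))))) (q (k) (g (f (t (m) (m))) (k))))  →  (t (g (f (u (h))) (f (t (m) (u (h))))) (q (k) (g (f (t (m) (m))) (k))))
2. (t (g (f (u (h))) (f (t (m) (u (h))))) (q (k) (g (f (t (m) (m))) (k))))  →  (t (g (f (u (h))) (f (u (h)))) (q (k) (g (f (t (m) (m))) (k))))
3. (t (g (f (u (h))) (f (u (h)))) (q (k) (g (f (t (m) (m))) (k))))  →  (t (g (f (u (h))) (f (u (h)))) (q (k) (g (f (m)) (k))))
normal form: (t (g (f (u (h))) (f (u (h)))) (q (k) (g (f (m)) (k))))

size = 14


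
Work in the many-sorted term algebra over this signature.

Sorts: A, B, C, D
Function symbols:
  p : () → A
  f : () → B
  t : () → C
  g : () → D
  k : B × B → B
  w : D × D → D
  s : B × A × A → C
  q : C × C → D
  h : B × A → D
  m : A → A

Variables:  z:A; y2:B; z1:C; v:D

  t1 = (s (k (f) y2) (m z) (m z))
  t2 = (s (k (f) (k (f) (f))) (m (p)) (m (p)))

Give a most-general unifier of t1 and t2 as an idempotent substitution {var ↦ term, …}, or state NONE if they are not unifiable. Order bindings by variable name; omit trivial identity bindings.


{y2 ↦ (k (f) (f)), z ↦ (p)}


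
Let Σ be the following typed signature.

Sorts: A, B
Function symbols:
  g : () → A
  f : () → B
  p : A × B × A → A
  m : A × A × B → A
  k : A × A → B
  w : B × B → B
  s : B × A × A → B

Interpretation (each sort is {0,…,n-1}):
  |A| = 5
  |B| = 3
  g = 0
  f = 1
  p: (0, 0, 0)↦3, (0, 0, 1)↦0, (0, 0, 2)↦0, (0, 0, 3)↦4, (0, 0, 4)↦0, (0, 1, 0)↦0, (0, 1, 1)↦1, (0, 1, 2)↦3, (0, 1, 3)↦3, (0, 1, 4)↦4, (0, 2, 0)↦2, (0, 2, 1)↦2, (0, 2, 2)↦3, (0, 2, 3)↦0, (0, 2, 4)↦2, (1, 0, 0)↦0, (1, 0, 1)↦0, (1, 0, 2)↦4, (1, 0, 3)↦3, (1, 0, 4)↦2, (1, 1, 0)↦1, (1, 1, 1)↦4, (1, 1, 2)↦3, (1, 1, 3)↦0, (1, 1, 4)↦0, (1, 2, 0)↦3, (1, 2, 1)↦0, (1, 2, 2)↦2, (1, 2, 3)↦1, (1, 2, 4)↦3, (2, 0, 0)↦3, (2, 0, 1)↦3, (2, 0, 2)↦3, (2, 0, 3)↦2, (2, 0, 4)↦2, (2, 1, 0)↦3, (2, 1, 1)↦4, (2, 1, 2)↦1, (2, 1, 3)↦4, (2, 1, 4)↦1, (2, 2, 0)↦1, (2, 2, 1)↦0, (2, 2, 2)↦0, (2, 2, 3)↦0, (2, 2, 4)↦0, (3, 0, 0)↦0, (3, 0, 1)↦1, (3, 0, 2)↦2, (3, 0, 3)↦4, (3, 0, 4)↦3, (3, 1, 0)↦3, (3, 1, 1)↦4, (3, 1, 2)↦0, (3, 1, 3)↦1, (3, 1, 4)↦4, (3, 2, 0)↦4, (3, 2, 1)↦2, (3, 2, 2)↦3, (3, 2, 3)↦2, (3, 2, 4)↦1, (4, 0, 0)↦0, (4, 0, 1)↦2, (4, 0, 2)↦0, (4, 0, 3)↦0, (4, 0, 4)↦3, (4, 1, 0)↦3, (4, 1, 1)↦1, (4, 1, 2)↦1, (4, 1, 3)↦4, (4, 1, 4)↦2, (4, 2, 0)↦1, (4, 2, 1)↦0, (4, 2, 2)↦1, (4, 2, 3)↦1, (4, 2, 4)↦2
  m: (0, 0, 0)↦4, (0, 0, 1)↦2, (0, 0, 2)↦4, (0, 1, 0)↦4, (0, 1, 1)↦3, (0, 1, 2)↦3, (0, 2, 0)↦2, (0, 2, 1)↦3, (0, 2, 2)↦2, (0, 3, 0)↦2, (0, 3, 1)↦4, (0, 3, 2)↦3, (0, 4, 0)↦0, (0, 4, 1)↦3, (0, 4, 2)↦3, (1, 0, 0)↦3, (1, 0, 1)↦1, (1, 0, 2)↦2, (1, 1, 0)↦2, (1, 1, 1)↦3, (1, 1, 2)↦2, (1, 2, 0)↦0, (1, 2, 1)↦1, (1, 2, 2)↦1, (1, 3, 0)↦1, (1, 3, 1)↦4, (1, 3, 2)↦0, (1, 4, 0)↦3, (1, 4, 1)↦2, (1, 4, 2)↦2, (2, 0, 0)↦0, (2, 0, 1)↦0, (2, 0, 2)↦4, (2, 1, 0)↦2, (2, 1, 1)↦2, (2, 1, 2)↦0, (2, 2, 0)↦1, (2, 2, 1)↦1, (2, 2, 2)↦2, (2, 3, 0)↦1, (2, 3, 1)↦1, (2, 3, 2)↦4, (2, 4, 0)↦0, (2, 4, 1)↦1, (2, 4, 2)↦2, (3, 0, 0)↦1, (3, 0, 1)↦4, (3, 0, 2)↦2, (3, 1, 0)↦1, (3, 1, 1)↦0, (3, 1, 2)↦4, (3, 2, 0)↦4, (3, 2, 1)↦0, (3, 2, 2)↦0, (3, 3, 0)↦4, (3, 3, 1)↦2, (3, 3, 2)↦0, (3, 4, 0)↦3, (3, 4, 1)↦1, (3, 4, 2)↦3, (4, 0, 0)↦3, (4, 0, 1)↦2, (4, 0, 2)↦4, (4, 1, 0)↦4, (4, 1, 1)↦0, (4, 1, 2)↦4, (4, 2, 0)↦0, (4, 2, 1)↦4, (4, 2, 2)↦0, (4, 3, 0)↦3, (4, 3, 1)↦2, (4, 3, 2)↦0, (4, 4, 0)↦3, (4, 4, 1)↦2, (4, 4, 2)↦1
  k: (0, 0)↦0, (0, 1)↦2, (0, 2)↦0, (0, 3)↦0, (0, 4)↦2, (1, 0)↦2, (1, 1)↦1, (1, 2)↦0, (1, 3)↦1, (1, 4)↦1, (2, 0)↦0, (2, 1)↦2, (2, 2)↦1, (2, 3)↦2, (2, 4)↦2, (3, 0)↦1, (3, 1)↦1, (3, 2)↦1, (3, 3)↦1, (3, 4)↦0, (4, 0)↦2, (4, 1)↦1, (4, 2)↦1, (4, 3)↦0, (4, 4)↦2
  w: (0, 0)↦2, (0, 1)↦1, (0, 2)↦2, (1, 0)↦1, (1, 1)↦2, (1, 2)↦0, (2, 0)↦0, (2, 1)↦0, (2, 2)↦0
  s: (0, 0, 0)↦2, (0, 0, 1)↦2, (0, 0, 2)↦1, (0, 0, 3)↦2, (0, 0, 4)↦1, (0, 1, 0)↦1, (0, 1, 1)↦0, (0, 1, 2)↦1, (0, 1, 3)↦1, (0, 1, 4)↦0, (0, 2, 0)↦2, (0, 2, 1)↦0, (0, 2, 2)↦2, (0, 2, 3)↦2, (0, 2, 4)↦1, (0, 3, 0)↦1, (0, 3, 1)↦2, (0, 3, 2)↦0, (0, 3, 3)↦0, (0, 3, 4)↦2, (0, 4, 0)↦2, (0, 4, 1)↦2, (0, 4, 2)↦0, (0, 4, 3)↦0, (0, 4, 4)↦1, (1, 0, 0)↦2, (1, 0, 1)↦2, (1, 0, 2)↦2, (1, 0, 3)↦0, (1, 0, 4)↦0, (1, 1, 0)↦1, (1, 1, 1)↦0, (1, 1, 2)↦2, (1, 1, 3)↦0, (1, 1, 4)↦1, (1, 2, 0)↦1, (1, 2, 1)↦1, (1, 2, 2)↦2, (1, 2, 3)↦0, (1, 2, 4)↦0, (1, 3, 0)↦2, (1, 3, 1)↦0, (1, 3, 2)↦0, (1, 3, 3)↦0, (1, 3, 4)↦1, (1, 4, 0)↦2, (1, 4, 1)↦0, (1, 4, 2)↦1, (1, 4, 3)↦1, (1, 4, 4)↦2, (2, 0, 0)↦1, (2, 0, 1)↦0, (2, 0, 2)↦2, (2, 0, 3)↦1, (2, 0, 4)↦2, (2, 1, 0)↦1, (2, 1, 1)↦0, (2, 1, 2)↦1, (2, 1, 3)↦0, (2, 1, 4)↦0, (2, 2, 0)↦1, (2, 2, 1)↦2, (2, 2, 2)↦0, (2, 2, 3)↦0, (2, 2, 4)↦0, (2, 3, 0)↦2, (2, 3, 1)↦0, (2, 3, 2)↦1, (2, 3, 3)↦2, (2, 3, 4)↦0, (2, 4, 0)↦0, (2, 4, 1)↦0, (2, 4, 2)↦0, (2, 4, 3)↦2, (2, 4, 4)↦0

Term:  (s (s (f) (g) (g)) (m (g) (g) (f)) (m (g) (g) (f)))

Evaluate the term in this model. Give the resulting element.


value = 0

  f = 1
  g = 0
  g = 0
  (s (f) (g) (g)) = s(1, 0, 0) = 2
  g = 0
  g = 0
  f = 1
  (m (g) (g) (f)) = m(0, 0, 1) = 2
  g = 0
  g = 0
  f = 1
  (m (g) (g) (f)) = m(0, 0, 1) = 2
  (s (s (f) (g) (g)) (m (g) (g) (f)) (m (g) (g) (f))) = s(2, 2, 2) = 0


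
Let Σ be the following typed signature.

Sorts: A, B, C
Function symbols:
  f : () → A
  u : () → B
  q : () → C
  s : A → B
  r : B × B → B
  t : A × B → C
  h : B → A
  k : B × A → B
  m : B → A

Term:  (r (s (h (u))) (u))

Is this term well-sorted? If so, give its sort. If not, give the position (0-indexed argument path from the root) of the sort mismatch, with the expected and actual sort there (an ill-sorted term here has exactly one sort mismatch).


well-sorted; sort = B

      (u) : B
    (h (u)) : A
  (s (h (u))) : B
  (u) : B
(r (s (h (u))) (u)) : B


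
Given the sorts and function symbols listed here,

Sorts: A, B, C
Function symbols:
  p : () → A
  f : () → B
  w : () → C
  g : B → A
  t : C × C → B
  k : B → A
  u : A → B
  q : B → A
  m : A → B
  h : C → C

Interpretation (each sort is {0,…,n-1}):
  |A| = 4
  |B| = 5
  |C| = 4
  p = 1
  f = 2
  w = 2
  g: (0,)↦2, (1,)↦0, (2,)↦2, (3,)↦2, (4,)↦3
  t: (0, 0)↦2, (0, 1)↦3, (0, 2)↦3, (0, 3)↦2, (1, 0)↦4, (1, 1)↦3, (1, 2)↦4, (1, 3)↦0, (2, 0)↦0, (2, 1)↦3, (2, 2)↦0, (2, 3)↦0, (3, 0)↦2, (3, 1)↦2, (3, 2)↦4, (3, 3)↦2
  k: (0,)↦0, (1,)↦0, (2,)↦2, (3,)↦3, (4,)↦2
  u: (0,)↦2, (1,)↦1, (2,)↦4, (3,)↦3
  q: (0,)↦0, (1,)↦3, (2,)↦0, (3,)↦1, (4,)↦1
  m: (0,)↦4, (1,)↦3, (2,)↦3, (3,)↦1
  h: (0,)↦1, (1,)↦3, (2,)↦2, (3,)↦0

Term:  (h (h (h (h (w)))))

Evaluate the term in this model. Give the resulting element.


value = 2

  w = 2
  (h (w)) = h(2,) = 2
  (h (h (w))) = h(2,) = 2
  (h (h (h (w)))) = h(2,) = 2
  (h (h (h (h (w))))) = h(2,) = 2


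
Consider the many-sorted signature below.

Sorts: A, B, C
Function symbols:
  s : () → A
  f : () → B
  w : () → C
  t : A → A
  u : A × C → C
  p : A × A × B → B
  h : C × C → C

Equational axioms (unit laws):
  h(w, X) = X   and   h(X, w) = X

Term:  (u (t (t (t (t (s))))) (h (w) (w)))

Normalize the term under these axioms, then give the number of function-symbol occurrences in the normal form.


1. (u (t (t (t (t (s))))) (h (w) (w)))  →  (u (t (t (t (t (s))))) (w))
normal form: (u (t (t (t (t (s))))) (w))

size = 7


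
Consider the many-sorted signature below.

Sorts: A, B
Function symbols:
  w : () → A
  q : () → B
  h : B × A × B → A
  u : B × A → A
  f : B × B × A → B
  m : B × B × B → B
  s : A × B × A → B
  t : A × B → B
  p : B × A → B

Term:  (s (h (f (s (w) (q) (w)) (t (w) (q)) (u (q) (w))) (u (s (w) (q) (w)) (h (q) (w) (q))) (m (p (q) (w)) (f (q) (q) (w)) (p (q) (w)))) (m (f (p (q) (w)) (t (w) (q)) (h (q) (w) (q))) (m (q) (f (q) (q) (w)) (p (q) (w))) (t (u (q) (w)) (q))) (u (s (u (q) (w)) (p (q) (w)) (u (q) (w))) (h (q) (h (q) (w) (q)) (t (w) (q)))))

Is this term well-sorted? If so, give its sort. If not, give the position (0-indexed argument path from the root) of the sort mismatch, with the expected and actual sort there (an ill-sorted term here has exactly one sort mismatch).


        (w) : A
        (q) : B
        (w) : A
      (s (w) (q) (w)) : B
        (w) : A
        (q) : B
      (t (w) (q)) : B
        (q) : B
        (w) : A
      (u (q) (w)) : A
    (f (s (w) (q) (w)) (t (w) (q)) (u (q) (w))) : B
        (w) : A
        (q) : B
        (w) : A
      (s (w) (q) (w)) : B
        (q) : B
        (w) : A
        (q) : B
      (h (q) (w) (q)) : A
    (u (s (w) (q) (w)) (h (q) (w) (q))) : A
        (q) : B
        (w) : A
      (p (q) (w)) : B
        (q) : B
        (q) : B
        (w) : A
      (f (q) (q) (w)) : B
        (q) : B
        (w) : A
      (p (q) (w)) : B
    (m (p (q) (w)) (f (q) (q) (w)) (p (q) (w))) : B
  (h (f (s (w) (q) (w)) (t (w) (q)) (u (q) (w))) (u (s (w) (q) (w)) (h (q) (w) (q))) (m (p (q) (w)) (f (q) (q) (w)) (p (q) (w)))) : A
        (q) : B
        (w) : A
      (p (q) (w)) : B
        (w) : A
        (q) : B
      (t (w) (q)) : B
        (q) : B
        (w) : A
        (q) : B
      (h (q) (w) (q)) : A
    (f (p (q) (w)) (t (w) (q)) (h (q) (w) (q))) : B
      (q) : B
        (q) : B
        (q) : B
        (w) : A
      (f (q) (q) (w)) : B
        (q) : B
        (w) : A
      (p (q) (w)) : B
    (m (q) (f (q) (q) (w)) (p (q) (w))) : B
        (q) : B
        (w) : A
      (u (q) (w)) : A
      (q) : B
    (t (u (q) (w)) (q)) : B
  (m (f (p (q) (w)) (t (w) (q)) (h (q) (w) (q))) (m (q) (f (q) (q) (w)) (p (q) (w))) (t (u (q) (w)) (q))) : B
        (q) : B
        (w) : A
      (u (q) (w)) : A
        (q) : B
        (w) : A
      (p (q) (w)) : B
        (q) : B
        (w) : A
      (u (q) (w)) : A
    (s (u (q) (w)) (p (q) (w)) (u (q) (w))) : B
      (q) : B
        (q) : B
        (w) : A
        (q) : B
      (h (q) (w) (q)) : A
        (w) : A
        (q) : B
      (t (w) (q)) : B
    (h (q) (h (q) (w) (q)) (t (w) (q))) : A
  (u (s (u (q) (w)) (p (q) (w)) (u (q) (w))) (h (q) (h (q) (w) (q)) (t (w) (q)))) : A
(s (h (f (s (w) (q) (w)) (t (w) (q)) (u (q) (w))) (u (s (w) (q) (w)) (h (q) (w) (q))) (m (p (q) (w)) (f (q) (q) (w)) (p (q) (w)))) (m (f (p (q) (w)) (t (w) (q)) (h (q) (w) (q))) (m (q) (f (q) (q) (w)) (p (q) (w))) (t (u (q) (w)) (q))) (u (s (u (q) (w)) (p (q) (w)) (u (q) (w))) (h (q) (h (q) (w) (q)) (t (w) (q))))) : B

well-sorted; sort = B


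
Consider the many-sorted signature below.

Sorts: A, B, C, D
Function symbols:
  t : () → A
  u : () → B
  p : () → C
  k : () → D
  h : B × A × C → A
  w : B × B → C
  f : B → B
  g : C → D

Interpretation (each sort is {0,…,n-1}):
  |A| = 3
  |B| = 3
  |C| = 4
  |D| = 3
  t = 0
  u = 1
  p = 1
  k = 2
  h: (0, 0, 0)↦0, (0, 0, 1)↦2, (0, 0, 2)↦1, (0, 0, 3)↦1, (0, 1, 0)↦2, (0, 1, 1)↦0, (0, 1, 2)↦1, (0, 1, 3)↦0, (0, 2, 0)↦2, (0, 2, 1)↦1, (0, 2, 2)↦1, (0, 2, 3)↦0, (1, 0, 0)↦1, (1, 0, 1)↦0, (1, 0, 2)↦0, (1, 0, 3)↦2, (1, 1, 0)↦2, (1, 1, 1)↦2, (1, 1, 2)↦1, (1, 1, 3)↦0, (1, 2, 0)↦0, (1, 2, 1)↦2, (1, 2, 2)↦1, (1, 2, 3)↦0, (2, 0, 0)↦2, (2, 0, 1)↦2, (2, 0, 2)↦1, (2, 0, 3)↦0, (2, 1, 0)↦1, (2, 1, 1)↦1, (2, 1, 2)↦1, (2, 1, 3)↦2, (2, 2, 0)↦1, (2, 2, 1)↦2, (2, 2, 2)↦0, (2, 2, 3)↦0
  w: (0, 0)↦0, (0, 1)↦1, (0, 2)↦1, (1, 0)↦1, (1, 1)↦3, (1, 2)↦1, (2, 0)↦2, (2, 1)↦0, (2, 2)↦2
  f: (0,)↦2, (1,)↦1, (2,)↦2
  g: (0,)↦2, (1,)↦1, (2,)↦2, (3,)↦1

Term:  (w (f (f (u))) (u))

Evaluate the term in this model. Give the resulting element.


  u = 1
  (f (u)) = f(1,) = 1
  (f (f (u))) = f(1,) = 1
  u = 1
  (w (f (f (u))) (u)) = w(1, 1) = 3

value = 3


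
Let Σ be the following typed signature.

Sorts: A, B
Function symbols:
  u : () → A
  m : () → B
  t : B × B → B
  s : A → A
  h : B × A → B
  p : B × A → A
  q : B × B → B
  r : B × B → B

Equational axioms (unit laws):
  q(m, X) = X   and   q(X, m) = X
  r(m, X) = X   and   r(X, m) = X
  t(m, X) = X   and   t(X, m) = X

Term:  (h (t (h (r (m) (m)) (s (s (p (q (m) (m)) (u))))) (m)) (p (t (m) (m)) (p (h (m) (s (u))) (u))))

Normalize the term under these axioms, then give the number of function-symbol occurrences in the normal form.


size = 16

1. (h (t (h (r (m) (m)) (s (s (p (q (m) (m)) (u))))) (m)) (p (t (m) (m)) (p (h (m) (s (u))) (u))))  →  (h (h (r (m) (m)) (s (s (p (q (m) (m)) (u))))) (p (t (m) (m)) (p (h (m) (s (u))) (u))))
2. (h (h (r (m) (m)) (s (s (p (q (m) (m)) (u))))) (p (t (m) (m)) (p (h (m) (s (u))) (u))))  →  (h (h (m) (s (s (p (q (m) (m)) (u))))) (p (t (m) (m)) (p (h (m) (s (u))) (u))))
3. (h (h (m) (s (s (p (q (m) (m)) (u))))) (p (t (m) (m)) (p (h (m) (s (u))) (u))))  →  (h (h (m) (s (s (p (m) (u))))) (p (t (m) (m)) (p (h (m) (s (u))) (u))))
4. (h (h (m) (s (s (p (m) (u))))) (p (t (m) (m)) (p (h (m) (s (u))) (u))))  →  (h (h (m) (s (s (p (m) (u))))) (p (m) (p (h (m) (s (u))) (u))))
normal form: (h (h (m) (s (s (p (m) (u))))) (p (m) (p (h (m) (s (u))) (u))))


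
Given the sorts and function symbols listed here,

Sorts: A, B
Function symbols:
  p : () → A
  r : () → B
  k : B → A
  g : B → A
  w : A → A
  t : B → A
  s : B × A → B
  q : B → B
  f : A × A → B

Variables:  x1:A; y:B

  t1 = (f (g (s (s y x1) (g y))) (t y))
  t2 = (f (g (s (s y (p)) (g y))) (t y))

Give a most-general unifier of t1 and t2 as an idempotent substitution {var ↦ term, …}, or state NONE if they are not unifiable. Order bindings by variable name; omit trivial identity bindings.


{x1 ↦ (p)}


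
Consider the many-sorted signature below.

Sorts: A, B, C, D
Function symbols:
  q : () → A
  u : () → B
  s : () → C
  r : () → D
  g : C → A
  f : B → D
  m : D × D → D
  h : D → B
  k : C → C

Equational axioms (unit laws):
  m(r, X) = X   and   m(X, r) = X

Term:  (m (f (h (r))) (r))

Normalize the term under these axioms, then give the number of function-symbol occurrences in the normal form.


size = 3

1. (m (f (h (r))) (r))  →  (f (h (r)))
normal form: (f (h (r)))


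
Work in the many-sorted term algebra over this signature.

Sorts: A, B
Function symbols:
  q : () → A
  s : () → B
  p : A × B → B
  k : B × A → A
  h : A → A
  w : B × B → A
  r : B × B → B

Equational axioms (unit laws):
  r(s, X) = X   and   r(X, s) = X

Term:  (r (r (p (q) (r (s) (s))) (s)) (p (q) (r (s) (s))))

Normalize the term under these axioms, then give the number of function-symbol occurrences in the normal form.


1. (r (r (p (q) (r (s) (s))) (s)) (p (q) (r (s) (s))))  →  (r (p (q) (r (s) (s))) (p (q) (r (s) (s))))
2. (r (p (q) (r (s) (s))) (p (q) (r (s) (s))))  →  (r (p (q) (s)) (p (q) (r (s) (s))))
3. (r (p (q) (s)) (p (q) (r (s) (s))))  →  (r (p (q) (s)) (p (q) (s)))
normal form: (r (p (q) (s)) (p (q) (s)))

size = 7


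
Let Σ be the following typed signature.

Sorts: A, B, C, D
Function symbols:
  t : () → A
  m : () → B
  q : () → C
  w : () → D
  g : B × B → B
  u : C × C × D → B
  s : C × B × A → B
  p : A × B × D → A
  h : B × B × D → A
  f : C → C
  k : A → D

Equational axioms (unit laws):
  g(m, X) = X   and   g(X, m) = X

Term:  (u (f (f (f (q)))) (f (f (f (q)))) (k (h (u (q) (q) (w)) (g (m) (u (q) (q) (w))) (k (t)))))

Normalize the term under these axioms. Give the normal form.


1. (u (f (f (f (q)))) (f (f (f (q)))) (k (h (u (q) (q) (w)) (g (m) (u (q) (q) (w))) (k (t)))))  →  (u (f (f (f (q)))) (f (f (f (q)))) (k (h (u (q) (q) (w)) (u (q) (q) (w)) (k (t)))))

normal form = (u (f (f (f (q)))) (f (f (f (q)))) (k (h (u (q) (q) (w)) (u (q) (q) (w)) (k (t)))))


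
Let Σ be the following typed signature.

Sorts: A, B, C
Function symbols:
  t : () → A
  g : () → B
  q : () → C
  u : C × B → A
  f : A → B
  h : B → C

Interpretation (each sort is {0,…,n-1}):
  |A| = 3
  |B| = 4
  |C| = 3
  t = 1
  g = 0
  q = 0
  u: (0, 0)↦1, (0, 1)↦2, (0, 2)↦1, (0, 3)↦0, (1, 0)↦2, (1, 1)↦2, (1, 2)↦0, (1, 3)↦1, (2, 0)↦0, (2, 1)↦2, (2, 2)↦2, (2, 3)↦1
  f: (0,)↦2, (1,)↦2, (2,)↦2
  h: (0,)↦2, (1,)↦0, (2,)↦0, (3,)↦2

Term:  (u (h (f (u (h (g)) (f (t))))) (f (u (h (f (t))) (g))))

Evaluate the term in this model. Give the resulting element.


value = 1

  g = 0
  (h (g)) = h(0,) = 2
  t = 1
  (f (t)) = f(1,) = 2
  (u (h (g)) (f (t))) = u(2, 2) = 2
  (f (u (h (g)) (f (t)))) = f(2,) = 2
  (h (f (u (h (g)) (f (t))))) = h(2,) = 0
  t = 1
  (f (t)) = f(1,) = 2
  (h (f (t))) = h(2,) = 0
  g = 0
  (u (h (f (t))) (g)) = u(0, 0) = 1
  (f (u (h (f (t))) (g))) = f(1,) = 2
  (u (h (f (u (h (g)) (f (t))))) (f (u (h (f (t))) (g)))) = u(0, 2) = 1


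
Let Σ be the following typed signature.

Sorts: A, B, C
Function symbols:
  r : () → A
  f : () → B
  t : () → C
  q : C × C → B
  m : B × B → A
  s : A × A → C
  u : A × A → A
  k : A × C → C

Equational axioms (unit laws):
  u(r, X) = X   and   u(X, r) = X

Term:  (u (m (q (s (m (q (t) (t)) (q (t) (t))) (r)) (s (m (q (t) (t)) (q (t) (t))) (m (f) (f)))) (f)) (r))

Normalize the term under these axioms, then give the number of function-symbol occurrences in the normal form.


size = 23

1. (u (m (q (s (m (q (t) (t)) (q (t) (t))) (r)) (s (m (q (t) (t)) (q (t) (t))) (m (f) (f)))) (f)) (r))  →  (m (q (s (m (q (t) (t)) (q (t) (t))) (r)) (s (m (q (t) (t)) (q (t) (t))) (m (f) (f)))) (f))
normal form: (m (q (s (m (q (t) (t)) (q (t) (t))) (r)) (s (m (q (t) (t)) (q (t) (t))) (m (f) (f)))) (f))


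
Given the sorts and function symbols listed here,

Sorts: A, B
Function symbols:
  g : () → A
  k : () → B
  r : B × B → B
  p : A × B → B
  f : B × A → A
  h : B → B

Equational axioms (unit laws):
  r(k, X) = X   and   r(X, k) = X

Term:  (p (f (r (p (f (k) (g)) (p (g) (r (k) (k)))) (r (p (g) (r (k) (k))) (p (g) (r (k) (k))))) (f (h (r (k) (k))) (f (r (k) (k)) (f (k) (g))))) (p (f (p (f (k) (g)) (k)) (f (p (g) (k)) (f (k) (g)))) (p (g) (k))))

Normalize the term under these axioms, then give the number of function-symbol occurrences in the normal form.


size = 42

1. (p (f (r (p (f (k) (g)) (p (g) (r (k) (k)))) (r (p (g) (r (k) (k))) (p (g) (r (k) (k))))) (f (h (r (k) (k))) (f (r (k) (k)) (f (k) (g))))) (p (f (p (f (k) (g)) (k)) (f (p (g) (k)) (f (k) (g)))) (p (g) (k))))  →  (p (f (r (p (f (k) (g)) (p (g) (k))) (r (p (g) (r (k) (k))) (p (g) (r (k) (k))))) (f (h (r (k) (k))) (f (r (k) (k)) (f (k) (g))))) (p (f (p (f (k) (g)) (k)) (f (p (g) (k)) (f (k) (g)))) (p (g) (k))))
2. (p (f (r (p (f (k) (g)) (p (g) (k))) (r (p (g) (r (k) (k))) (p (g) (r (k) (k))))) (f (h (r (k) (k))) (f (r (k) (k)) (f (k) (g))))) (p (f (p (f (k) (g)) (k)) (f (p (g) (k)) (f (k) (g)))) (p (g) (k))))  →  (p (f (r (p (f (k) (g)) (p (g) (k))) (r (p (g) (k)) (p (g) (r (k) (k))))) (f (h (r (k) (k))) (f (r (k) (k)) (f (k) (g))))) (p (f (p (f (k) (g)) (k)) (f (p (g) (k)) (f (k) (g)))) (p (g) (k))))
3. (p (f (r (p (f (k) (g)) (p (g) (k))) (r (p (g) (k)) (p (g) (r (k) (k))))) (f (h (r (k) (k))) (f (r (k) (k)) (f (k) (g))))) (p (f (p (f (k) (g)) (k)) (f (p (g) (k)) (f (k) (g)))) (p (g) (k))))  →  (p (f (r (p (f (k) (g)) (p (g) (k))) (r (p (g) (k)) (p (g) (k)))) (f (h (r (k) (k))) (f (r (k) (k)) (f (k) (g))))) (p (f (p (f (k) (g)) (k)) (f (p (g) (k)) (f (k) (g)))) (p (g) (k))))
4. (p (f (r (p (f (k) (g)) (p (g) (k))) (r (p (g) (k)) (p (g) (k)))) (f (h (r (k) (k))) (f (r (k) (k)) (f (k) (g))))) (p (f (p (f (k) (g)) (k)) (f (p (g) (k)) (f (k) (g)))) (p (g) (k))))  →  (p (f (r (p (f (k) (g)) (p (g) (k))) (r (p (g) (k)) (p (g) (k)))) (f (h (k)) (f (r (k) (k)) (f (k) (g))))) (p (f (p (f (k) (g)) (k)) (f (p (g) (k)) (f (k) (g)))) (p (g) (k))))
5. (p (f (r (p (f (k) (g)) (p (g) (k))) (r (p (g) (k)) (p (g) (k)))) (f (h (k)) (f (r (k) (k)) (f (k) (g))))) (p (f (p (f (k) (g)) (k)) (f (p (g) (k)) (f (k) (g)))) (p (g) (k))))  →  (p (f (r (p (f (k) (g)) (p (g) (k))) (r (p (g) (k)) (p (g) (k)))) (f (h (k)) (f (k) (f (k) (g))))) (p (f (p (f (k) (g)) (k)) (f (p (g) (k)) (f (k) (g)))) (p (g) (k))))
normal form: (p (f (r (p (f (k) (g)) (p (g) (k))) (r (p (g) (k)) (p (g) (k)))) (f (h (k)) (f (k) (f (k) (g))))) (p (f (p (f (k) (g)) (k)) (f (p (g) (k)) (f (k) (g)))) (p (g) (k))))


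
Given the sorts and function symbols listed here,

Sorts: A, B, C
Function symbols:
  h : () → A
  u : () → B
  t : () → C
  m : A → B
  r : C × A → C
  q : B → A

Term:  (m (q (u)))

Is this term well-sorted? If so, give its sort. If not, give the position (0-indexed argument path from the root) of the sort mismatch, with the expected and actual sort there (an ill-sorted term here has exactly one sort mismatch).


well-sorted; sort = B

    (u) : B
  (q (u)) : A
(m (q (u))) : B


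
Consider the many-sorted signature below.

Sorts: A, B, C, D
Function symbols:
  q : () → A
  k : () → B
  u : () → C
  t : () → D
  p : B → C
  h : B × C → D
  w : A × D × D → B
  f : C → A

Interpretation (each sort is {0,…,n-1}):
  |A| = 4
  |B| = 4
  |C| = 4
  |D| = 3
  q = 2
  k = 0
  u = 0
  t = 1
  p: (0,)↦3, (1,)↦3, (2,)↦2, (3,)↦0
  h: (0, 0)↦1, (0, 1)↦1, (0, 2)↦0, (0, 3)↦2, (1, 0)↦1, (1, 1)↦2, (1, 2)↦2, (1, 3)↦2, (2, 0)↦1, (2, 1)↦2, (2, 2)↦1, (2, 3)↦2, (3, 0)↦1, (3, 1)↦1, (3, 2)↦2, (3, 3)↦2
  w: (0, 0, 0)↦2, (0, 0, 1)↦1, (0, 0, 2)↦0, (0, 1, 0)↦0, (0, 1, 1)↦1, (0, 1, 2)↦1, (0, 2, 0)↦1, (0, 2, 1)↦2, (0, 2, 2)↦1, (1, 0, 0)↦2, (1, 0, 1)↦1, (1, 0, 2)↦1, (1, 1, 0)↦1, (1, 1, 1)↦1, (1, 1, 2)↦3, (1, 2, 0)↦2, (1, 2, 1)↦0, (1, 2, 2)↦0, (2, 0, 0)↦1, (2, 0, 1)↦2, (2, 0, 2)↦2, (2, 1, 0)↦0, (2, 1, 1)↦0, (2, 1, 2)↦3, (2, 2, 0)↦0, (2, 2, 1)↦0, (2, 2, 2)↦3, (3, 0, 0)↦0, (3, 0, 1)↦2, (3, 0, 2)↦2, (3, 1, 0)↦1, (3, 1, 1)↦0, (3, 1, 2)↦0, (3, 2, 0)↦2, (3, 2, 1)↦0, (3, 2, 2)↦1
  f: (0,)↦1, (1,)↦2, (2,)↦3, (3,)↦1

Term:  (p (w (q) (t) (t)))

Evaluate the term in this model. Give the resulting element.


  q = 2
  t = 1
  t = 1
  (w (q) (t) (t)) = w(2, 1, 1) = 0
  (p (w (q) (t) (t))) = p(0,) = 3

value = 3


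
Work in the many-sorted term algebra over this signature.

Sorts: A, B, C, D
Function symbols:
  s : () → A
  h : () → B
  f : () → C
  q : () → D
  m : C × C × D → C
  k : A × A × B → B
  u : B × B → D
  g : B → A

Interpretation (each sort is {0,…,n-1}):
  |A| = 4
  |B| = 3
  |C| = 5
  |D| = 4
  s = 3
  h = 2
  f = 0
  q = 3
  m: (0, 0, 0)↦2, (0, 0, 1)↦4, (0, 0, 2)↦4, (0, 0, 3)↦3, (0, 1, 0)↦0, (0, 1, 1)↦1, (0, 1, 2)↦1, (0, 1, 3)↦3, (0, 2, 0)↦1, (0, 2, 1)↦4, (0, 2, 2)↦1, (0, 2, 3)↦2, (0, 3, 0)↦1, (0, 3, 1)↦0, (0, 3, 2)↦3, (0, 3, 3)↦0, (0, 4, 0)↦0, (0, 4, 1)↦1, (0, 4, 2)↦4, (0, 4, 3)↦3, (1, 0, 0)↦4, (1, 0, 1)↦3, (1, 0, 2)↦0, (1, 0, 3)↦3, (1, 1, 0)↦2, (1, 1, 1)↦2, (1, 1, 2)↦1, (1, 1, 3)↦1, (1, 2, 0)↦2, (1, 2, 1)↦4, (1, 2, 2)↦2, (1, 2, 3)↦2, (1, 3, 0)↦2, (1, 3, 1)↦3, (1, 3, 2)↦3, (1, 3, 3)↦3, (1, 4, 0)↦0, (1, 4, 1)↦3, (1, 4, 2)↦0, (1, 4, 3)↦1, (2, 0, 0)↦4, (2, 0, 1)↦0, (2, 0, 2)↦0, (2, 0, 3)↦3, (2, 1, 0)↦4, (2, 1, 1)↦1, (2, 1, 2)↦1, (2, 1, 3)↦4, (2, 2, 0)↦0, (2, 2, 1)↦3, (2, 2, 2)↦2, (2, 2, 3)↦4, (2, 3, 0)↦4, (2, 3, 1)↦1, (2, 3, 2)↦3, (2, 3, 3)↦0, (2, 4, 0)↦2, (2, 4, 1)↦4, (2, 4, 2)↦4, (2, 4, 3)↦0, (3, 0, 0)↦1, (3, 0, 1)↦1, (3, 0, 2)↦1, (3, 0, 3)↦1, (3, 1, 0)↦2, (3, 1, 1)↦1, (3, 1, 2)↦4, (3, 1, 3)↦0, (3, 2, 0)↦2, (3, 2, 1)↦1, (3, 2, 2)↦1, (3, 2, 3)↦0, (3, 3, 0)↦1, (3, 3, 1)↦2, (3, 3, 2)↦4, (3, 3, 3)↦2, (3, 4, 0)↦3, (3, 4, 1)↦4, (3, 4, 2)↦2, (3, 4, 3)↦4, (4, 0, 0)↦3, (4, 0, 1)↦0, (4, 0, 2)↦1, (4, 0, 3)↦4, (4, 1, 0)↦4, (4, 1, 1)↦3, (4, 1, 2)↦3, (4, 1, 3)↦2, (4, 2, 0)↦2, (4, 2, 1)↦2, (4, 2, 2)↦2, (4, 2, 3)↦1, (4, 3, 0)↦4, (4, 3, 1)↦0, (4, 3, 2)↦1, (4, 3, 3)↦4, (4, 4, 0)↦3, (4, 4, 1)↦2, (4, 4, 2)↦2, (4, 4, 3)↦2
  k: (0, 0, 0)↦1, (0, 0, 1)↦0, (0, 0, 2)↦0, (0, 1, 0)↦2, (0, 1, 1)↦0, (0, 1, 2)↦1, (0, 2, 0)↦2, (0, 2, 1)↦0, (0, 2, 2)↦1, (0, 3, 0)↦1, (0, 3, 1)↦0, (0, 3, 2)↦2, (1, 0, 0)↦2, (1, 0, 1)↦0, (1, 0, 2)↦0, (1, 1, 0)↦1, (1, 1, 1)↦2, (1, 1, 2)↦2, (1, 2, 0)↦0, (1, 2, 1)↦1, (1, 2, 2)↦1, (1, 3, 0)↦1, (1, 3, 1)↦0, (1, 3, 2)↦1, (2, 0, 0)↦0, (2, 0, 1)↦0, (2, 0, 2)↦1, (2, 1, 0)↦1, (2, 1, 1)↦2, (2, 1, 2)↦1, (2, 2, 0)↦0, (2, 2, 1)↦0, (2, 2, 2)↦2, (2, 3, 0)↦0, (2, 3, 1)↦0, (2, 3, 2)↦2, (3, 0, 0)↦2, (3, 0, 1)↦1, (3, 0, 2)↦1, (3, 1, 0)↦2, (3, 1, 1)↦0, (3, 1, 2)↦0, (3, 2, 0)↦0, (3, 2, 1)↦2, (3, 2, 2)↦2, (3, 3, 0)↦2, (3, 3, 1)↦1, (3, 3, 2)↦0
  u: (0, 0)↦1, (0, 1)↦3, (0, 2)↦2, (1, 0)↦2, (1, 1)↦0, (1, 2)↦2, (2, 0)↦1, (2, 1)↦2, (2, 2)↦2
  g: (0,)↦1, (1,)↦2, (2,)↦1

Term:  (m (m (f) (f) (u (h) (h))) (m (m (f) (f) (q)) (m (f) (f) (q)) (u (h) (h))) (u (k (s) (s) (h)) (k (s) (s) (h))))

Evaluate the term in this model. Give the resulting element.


  f = 0
  f = 0
  h = 2
  h = 2
  (u (h) (h)) = u(2, 2) = 2
  (m (f) (f) (u (h) (h))) = m(0, 0, 2) = 4
  f = 0
  f = 0
  q = 3
  (m (f) (f) (q)) = m(0, 0, 3) = 3
  f = 0
  f = 0
  q = 3
  (m (f) (f) (q)) = m(0, 0, 3) = 3
  h = 2
  h = 2
  (u (h) (h)) = u(2, 2) = 2
  (m (m (f) (f) (q)) (m (f) (f) (q)) (u (h) (h))) = m(3, 3, 2) = 4
  s = 3
  s = 3
  h = 2
  (k (s) (s) (h)) = k(3, 3, 2) = 0
  s = 3
  s = 3
  h = 2
  (k (s) (s) (h)) = k(3, 3, 2) = 0
  (u (k (s) (s) (h)) (k (s) (s) (h))) = u(0, 0) = 1
  (m (m (f) (f) (u (h) (h))) (m (m (f) (f) (q)) (m (f) (f) (q)) (u (h) (h))) (u (k (s) (s) (h)) (k (s) (s) (h)))) = m(4, 4, 1) = 2

value = 2


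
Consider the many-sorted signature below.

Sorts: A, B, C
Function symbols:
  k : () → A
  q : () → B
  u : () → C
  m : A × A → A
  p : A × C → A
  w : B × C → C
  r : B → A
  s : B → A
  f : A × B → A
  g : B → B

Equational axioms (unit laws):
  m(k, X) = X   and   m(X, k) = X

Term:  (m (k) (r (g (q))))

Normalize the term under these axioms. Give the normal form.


1. (m (k) (r (g (q))))  →  (r (g (q)))

normal form = (r (g (q)))


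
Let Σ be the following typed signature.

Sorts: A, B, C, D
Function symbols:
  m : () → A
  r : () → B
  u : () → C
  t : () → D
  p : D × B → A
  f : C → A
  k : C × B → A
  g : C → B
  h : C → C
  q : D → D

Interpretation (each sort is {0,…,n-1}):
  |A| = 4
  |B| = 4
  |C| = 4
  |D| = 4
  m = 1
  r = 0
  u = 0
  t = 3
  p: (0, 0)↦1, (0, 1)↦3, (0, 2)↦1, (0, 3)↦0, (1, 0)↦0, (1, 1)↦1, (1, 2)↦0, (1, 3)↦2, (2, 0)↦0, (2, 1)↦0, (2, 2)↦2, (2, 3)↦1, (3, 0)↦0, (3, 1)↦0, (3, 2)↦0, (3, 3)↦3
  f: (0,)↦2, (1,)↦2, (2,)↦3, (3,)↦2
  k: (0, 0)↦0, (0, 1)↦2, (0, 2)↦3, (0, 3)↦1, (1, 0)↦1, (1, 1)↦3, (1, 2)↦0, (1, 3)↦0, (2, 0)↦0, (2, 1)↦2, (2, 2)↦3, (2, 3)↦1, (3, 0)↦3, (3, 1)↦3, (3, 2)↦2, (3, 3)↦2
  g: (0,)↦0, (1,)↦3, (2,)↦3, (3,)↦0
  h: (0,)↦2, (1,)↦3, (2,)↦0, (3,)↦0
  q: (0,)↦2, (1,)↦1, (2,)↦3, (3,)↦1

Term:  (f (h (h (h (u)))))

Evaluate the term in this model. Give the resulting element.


value = 3

  u = 0
  (h (u)) = h(0,) = 2
  (h (h (u))) = h(2,) = 0
  (h (h (h (u)))) = h(0,) = 2
  (f (h (h (h (u))))) = f(2,) = 3


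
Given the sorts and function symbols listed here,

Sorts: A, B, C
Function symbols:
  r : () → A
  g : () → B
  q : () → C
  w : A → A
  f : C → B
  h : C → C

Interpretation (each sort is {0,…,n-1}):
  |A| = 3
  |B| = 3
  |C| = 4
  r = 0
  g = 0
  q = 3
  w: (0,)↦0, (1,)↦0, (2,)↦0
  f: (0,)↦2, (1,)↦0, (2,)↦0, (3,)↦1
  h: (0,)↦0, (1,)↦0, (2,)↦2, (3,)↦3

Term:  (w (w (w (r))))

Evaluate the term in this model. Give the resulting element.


value = 0

  r = 0
  (w (r)) = w(0,) = 0
  (w (w (r))) = w(0,) = 0
  (w (w (w (r)))) = w(0,) = 0


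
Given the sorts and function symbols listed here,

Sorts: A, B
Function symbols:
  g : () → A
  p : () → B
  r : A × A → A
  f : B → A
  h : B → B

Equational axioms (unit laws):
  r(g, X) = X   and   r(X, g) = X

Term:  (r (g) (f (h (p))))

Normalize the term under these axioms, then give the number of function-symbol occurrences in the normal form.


1. (r (g) (f (h (p))))  →  (f (h (p)))
normal form: (f (h (p)))

size = 3


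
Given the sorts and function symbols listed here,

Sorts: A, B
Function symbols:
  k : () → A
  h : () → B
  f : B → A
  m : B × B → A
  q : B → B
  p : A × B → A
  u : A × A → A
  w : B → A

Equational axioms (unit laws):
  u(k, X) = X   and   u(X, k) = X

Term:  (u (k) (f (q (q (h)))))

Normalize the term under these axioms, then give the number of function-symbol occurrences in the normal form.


size = 4

1. (u (k) (f (q (q (h)))))  →  (f (q (q (h))))
normal form: (f (q (q (h))))


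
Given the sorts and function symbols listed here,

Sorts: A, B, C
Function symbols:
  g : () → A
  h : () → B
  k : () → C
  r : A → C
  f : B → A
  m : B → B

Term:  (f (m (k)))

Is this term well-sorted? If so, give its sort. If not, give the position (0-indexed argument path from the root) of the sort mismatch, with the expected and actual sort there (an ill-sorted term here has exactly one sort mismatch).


    (k) : C
  (m (k)) : ✗ arg 0 at [0, 0] has sort C, expected B

ill-sorted at position [0, 0]: expected B, got C


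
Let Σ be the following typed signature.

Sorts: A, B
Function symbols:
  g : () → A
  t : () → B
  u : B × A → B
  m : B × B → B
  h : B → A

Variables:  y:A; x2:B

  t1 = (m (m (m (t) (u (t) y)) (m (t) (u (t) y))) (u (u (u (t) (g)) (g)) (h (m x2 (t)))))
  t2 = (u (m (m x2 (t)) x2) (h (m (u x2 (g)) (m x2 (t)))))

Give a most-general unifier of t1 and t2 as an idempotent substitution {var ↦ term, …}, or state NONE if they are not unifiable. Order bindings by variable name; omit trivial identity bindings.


head clash or occurs-check failure — not unifiable

NONE (not unifiable)


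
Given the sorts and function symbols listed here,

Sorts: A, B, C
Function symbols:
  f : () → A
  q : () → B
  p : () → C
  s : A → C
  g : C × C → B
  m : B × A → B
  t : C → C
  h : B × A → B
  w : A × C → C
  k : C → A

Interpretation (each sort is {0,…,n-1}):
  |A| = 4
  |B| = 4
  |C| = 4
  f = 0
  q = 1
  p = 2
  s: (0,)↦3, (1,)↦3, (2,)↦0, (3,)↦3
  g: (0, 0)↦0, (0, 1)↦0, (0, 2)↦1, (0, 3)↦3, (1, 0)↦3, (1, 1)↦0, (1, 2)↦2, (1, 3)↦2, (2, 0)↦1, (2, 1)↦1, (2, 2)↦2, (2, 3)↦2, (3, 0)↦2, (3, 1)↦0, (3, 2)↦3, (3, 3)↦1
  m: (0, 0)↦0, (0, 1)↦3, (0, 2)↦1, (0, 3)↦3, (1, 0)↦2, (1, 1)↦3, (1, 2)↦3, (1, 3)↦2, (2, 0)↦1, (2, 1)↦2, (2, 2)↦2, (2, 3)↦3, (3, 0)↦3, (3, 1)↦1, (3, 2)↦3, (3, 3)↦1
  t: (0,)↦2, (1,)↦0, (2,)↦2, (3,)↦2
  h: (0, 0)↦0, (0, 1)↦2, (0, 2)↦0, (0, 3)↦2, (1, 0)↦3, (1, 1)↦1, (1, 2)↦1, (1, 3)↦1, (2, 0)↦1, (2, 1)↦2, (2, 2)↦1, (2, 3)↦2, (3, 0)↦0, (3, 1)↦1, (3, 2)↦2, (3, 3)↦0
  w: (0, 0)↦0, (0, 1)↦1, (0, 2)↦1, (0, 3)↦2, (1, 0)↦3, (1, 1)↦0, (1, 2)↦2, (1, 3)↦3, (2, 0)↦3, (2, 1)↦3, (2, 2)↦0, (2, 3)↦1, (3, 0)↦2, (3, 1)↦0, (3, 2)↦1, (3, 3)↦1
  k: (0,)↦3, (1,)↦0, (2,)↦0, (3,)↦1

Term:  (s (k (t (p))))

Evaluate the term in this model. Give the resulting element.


value = 3

  p = 2
  (t (p)) = t(2,) = 2
  (k (t (p))) = k(2,) = 0
  (s (k (t (p)))) = s(0,) = 3


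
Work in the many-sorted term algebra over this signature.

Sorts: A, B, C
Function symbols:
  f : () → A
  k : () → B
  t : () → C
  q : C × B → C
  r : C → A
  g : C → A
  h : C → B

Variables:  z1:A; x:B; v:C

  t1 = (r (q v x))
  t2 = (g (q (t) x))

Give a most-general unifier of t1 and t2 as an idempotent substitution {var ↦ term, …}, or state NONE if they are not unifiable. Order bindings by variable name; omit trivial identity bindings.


NONE (not unifiable)

head clash or occurs-check failure — not unifiable


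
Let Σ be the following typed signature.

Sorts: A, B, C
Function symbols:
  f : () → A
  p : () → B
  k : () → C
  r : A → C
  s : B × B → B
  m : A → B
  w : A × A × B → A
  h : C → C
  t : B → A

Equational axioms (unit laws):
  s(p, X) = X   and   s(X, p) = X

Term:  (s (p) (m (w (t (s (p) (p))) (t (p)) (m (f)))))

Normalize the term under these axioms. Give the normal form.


1. (s (p) (m (w (t (s (p) (p))) (t (p)) (m (f)))))  →  (m (w (t (s (p) (p))) (t (p)) (m (f))))
2. (m (w (t (s (p) (p))) (t (p)) (m (f))))  →  (m (w (t (p)) (t (p)) (m (f))))

normal form = (m (w (t (p)) (t (p)) (m (f))))


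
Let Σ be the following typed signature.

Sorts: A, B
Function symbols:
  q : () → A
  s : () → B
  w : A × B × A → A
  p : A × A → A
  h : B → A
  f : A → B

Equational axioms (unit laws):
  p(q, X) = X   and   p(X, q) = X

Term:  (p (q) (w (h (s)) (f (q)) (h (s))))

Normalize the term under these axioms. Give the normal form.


normal form = (w (h (s)) (f (q)) (h (s)))

1. (p (q) (w (h (s)) (f (q)) (h (s))))  →  (w (h (s)) (f (q)) (h (s)))


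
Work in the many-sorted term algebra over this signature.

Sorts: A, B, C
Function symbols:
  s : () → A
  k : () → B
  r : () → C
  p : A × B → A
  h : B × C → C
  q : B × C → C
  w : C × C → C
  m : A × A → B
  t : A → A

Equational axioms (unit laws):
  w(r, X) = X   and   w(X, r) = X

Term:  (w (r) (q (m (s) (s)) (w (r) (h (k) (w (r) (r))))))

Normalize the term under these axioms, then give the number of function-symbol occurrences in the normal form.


1. (w (r) (q (m (s) (s)) (w (r) (h (k) (w (r) (r))))))  →  (q (m (s) (s)) (w (r) (h (k) (w (r) (r)))))
2. (q (m (s) (s)) (w (r) (h (k) (w (r) (r)))))  →  (q (m (s) (s)) (h (k) (w (r) (r))))
3. (q (m (s) (s)) (h (k) (w (r) (r))))  →  (q (m (s) (s)) (h (k) (r)))
normal form: (q (m (s) (s)) (h (k) (r)))

size = 7


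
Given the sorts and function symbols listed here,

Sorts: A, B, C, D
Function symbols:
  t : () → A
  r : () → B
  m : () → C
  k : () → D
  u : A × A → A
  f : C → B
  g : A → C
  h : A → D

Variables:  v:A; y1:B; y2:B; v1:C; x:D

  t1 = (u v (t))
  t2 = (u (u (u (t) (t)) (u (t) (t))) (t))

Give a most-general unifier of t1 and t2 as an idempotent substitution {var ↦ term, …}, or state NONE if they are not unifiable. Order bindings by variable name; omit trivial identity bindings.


{v ↦ (u (u (t) (t)) (u (t) (t)))}


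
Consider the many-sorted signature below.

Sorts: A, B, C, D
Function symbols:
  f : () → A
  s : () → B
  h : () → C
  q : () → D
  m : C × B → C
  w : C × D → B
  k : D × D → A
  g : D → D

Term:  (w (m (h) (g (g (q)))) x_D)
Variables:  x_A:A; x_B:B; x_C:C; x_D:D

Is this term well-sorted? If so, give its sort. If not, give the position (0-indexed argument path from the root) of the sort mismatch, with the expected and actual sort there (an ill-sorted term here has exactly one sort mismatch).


ill-sorted at position [0, 1]: expected B, got D

    (h) : C
        (q) : D
      (g (q)) : D
    (g (g (q))) : D
  (m (h) (g (g (q)))) : ✗ arg 1 at [0, 1] has sort D, expected B
  x_D : D


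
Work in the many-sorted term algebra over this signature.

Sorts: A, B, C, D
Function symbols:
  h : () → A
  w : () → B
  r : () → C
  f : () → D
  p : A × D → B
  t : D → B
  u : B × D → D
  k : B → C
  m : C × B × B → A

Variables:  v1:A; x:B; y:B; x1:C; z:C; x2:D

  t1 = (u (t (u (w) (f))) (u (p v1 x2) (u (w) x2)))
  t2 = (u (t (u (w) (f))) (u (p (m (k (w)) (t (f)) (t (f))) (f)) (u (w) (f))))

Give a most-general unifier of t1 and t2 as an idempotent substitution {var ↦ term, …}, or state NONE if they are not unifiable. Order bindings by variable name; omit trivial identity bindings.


{v1 ↦ (m (k (w)) (t (f)) (t (f))), x2 ↦ (f)}


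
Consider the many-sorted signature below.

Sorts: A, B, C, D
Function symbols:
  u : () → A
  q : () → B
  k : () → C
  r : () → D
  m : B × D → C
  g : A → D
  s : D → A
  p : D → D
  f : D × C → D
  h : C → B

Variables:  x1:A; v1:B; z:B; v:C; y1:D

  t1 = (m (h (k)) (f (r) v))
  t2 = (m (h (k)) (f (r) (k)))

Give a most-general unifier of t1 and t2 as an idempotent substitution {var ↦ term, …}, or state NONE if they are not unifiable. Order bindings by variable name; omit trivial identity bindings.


{v ↦ (k)}


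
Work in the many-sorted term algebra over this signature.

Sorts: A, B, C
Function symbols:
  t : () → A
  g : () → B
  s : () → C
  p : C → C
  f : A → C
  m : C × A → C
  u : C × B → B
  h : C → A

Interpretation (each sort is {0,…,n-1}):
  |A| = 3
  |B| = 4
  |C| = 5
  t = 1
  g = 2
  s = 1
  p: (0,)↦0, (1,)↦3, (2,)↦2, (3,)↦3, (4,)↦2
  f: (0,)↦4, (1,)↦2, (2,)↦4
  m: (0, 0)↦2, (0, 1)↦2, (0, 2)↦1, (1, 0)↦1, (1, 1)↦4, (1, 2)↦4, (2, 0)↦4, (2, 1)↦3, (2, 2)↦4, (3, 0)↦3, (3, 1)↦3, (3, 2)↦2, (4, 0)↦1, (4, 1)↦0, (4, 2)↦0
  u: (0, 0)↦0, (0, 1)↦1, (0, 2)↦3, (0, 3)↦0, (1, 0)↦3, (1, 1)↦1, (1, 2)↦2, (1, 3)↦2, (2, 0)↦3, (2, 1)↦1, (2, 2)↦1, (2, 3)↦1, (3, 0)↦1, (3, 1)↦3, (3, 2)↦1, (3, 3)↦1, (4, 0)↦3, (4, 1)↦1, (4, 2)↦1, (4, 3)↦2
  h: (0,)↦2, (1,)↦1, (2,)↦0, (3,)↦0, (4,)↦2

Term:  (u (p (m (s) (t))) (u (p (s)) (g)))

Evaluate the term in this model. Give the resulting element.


value = 1

  s = 1
  t = 1
  (m (s) (t)) = m(1, 1) = 4
  (p (m (s) (t))) = p(4,) = 2
  s = 1
  (p (s)) = p(1,) = 3
  g = 2
  (u (p (s)) (g)) = u(3, 2) = 1
  (u (p (m (s) (t))) (u (p (s)) (g))) = u(2, 1) = 1


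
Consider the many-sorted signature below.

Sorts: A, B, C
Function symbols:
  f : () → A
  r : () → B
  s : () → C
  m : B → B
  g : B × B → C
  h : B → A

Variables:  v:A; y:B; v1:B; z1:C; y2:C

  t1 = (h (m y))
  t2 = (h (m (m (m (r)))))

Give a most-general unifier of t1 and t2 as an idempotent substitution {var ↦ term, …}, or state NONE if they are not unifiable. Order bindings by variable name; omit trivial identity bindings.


{y ↦ (m (m (r)))}


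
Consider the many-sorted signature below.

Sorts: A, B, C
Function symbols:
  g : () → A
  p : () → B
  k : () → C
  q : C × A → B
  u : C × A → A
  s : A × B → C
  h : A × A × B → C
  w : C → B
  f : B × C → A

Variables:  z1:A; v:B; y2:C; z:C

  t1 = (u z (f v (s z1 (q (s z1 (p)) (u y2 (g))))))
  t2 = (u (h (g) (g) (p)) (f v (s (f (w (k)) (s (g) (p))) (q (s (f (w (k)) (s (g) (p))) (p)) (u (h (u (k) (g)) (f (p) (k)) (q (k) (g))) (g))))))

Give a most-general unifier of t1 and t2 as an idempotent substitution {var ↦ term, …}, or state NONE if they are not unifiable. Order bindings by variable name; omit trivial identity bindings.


{y2 ↦ (h (u (k) (g)) (f (p) (k)) (q (k) (g))), z ↦ (h (g) (g) (p)), z1 ↦ (f (w (k)) (s (g) (p)))}


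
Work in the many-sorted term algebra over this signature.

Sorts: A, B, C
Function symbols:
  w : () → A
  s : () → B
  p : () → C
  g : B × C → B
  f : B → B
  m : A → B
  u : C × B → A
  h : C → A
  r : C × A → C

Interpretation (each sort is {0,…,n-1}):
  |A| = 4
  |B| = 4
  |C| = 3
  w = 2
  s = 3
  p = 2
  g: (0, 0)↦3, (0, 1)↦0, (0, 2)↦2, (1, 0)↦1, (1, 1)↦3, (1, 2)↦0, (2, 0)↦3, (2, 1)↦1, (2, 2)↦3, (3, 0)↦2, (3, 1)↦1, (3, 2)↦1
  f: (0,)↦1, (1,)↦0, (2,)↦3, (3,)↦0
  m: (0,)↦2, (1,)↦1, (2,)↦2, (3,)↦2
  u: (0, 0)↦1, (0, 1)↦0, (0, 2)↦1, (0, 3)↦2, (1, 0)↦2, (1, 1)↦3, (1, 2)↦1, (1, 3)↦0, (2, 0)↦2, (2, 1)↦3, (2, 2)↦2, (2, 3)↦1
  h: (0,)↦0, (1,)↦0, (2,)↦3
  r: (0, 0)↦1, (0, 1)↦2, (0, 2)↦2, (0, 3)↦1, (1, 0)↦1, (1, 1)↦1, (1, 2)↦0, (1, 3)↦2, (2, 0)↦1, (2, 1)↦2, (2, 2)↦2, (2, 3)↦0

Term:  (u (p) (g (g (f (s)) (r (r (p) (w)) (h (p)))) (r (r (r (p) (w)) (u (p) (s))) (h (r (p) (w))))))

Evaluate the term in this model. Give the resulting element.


value = 2

  p = 2
  s = 3
  (f (s)) = f(3,) = 0
  p = 2
  w = 2
  (r (p) (w)) = r(2, 2) = 2
  p = 2
  (h (p)) = h(2,) = 3
  (r (r (p) (w)) (h (p))) = r(2, 3) = 0
  (g (f (s)) (r (r (p) (w)) (h (p)))) = g(0, 0) = 3
  p = 2
  w = 2
  (r (p) (w)) = r(2, 2) = 2
  p = 2
  s = 3
  (u (p) (s)) = u(2, 3) = 1
  (r (r (p) (w)) (u (p) (s))) = r(2, 1) = 2
  p = 2
  w = 2
  (r (p) (w)) = r(2, 2) = 2
  (h (r (p) (w))) = h(2,) = 3
  (r (r (r (p) (w)) (u (p) (s))) (h (r (p) (w)))) = r(2, 3) = 0
  (g (g (f (s)) (r (r (p) (w)) (h (p)))) (r (r (r (p) (w)) (u (p) (s))) (h (r (p) (w))))) = g(3, 0) = 2
  (u (p) (g (g (f (s)) (r (r (p) (w)) (h (p)))) (r (r (r (p) (w)) (u (p) (s))) (h (r (p) (w)))))) = u(2, 2) = 2
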